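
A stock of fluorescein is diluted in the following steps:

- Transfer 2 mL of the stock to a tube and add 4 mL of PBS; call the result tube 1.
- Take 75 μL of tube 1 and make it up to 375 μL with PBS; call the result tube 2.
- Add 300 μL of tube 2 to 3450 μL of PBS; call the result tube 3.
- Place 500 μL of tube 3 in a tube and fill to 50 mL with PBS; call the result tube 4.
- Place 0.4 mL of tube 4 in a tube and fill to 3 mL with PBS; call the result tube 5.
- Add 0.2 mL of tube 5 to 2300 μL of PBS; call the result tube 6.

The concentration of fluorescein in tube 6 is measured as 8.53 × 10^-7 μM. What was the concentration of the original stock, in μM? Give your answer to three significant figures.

1.50 μM

Step 1: 2 mL + 4 mL = 6 mL total → factor 6/2 = 3
Step 2: 75 μL brought to 375 μL → factor 375/75 = 5
Step 3: 300 μL + 3450 μL = 3750 μL total → factor 3750/300 = 12.5
Step 4: 500 μL brought to 50 mL → factor 50000/500 = 100
Step 5: 0.4 mL brought to 3 mL → factor 3/0.4 = 7.5
Step 6: 0.2 mL + 2300 μL = 2.5 mL total → factor 2.5/0.2 = 12.5
Overall dilution factor = 3 × 5 × 12.5 × 100 × 7.5 × 12.5 = 1.7578 × 10^6
Stock = 8.53 × 10^-7 μM × 1.7578 × 10^6 = 1.50 μM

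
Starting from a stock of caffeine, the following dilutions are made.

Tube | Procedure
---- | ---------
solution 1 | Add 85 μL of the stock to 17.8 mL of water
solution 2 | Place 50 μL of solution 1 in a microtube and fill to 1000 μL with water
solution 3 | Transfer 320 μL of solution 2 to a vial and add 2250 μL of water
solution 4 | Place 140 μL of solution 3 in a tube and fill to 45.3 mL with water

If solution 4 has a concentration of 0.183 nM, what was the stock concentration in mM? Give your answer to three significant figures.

2.00 mM

Step 1: 85 μL + 17.8 mL = 17885 μL total → factor 17885/85 = 210.41
Step 2: 50 μL brought to 1000 μL → factor 1000/50 = 20
Step 3: 320 μL + 2250 μL = 2570 μL total → factor 2570/320 = 8.0312
Step 4: 140 μL brought to 45.3 mL → factor 45300/140 = 323.57
Overall dilution factor = 210.41 × 20 × 8.0312 × 323.57 = 1.0936 × 10^7
Stock = 0.183 nM × 1.0936 × 10^7 = 2.001 × 10^6 nM = 2.00 mM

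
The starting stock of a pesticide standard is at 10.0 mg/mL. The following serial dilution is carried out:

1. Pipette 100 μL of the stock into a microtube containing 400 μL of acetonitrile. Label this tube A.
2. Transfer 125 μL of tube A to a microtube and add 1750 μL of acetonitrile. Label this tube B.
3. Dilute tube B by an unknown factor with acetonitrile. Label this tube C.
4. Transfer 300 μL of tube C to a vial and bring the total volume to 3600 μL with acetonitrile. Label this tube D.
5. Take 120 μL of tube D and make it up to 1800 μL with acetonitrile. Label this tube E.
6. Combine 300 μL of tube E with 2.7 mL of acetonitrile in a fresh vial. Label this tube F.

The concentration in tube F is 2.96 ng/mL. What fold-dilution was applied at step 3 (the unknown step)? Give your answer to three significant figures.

25.0-fold

Step 1: 100 μL + 400 μL = 500 μL total → factor 500/100 = 5
Step 2: 125 μL + 1750 μL = 1875 μL total → factor 1875/125 = 15
Step 3: unknown factor x
Step 4: 300 μL brought to 3600 μL → factor 3600/300 = 12
Step 5: 120 μL brought to 1800 μL → factor 1800/120 = 15
Step 6: 300 μL + 2.7 mL = 3000 μL total → factor 3000/300 = 10
Product of known-step factors = 1.35 × 10^5
Overall factor = 10.0 mg/mL / (2.96 ng/mL) = 3.3784 × 10^6
x = 3.3784 × 10^6 / 1.35 × 10^5 = 25.0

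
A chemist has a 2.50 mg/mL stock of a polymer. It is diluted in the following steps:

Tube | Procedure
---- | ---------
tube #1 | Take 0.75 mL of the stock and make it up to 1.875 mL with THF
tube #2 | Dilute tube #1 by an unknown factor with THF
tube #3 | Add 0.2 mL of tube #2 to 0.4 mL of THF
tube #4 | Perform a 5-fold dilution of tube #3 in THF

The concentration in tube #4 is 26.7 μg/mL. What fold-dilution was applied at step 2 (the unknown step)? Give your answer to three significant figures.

Step 1: 0.75 mL brought to 1.875 mL → factor 1.875/0.75 = 2.5
Step 2: unknown factor x
Step 3: 0.2 mL + 0.4 mL = 0.6 mL total → factor 0.6/0.2 = 3
Step 4: 5-fold → factor 5
Product of known-step factors = 37.5
Overall factor = 2.50 mg/mL / (26.7 μg/mL) = 93.633
x = 93.633 / 37.5 = 2.50

2.50-fold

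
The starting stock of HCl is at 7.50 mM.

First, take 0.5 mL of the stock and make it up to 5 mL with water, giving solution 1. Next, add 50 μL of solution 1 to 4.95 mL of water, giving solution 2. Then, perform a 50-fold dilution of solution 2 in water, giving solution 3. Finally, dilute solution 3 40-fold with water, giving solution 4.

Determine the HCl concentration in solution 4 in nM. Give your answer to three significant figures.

Step 1: 0.5 mL brought to 5 mL → factor 5/0.5 = 10
Step 2: 50 μL + 4.95 mL = 5000 μL total → factor 5000/50 = 100
Step 3: 50-fold → factor 50
Step 4: 40-fold → factor 40
Overall dilution factor = 10 × 100 × 50 × 40 = 2 × 10^6
Final = 7.50 mM / 2 × 10^6 = 3.750 × 10^-6 mM = 3.75 nM

3.75 nM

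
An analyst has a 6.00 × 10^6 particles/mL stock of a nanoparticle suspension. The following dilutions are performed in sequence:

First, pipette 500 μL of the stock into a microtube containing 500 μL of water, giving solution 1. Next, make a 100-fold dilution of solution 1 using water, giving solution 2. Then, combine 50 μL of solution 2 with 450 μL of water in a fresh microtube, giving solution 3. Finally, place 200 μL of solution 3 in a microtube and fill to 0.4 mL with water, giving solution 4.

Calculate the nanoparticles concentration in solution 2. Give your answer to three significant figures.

Step 1: 500 μL + 500 μL = 1000 μL total → factor 1000/500 = 2
Step 2: 100-fold → factor 100
Dilution factor through solution 2 = 2 × 100 = 200
[solution 2] = 6.00 × 10^6 particles/mL / 200 = 3.00 × 10^4 particles/mL

3.00 × 10^4 particles/mL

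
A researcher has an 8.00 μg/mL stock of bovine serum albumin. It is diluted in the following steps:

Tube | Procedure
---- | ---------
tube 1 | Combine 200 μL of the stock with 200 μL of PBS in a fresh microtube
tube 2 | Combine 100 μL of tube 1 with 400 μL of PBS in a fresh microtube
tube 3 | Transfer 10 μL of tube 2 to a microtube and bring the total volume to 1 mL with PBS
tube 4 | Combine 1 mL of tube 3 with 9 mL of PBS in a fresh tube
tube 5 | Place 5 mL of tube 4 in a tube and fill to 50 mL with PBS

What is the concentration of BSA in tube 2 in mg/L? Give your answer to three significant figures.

Step 1: 200 μL + 200 μL = 400 μL total → factor 400/200 = 2
Step 2: 100 μL + 400 μL = 500 μL total → factor 500/100 = 5
Dilution factor through tube 2 = 2 × 5 = 10
[tube 2] = 8.00 μg/mL / 10 = 0.8000 μg/mL = 0.800 mg/L

0.800 mg/L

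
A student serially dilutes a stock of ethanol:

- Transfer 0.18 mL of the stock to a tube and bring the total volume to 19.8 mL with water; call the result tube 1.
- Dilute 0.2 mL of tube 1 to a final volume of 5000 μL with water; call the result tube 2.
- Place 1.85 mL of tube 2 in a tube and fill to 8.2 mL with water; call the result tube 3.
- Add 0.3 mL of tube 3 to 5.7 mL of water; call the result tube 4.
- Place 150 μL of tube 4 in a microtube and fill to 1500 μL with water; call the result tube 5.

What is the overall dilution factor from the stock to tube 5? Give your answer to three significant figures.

2.44 × 10^6

Step 1: 0.18 mL brought to 19.8 mL → factor 19.8/0.18 = 110
Step 2: 0.2 mL brought to 5000 μL → factor 5/0.2 = 25
Step 3: 1.85 mL brought to 8.2 mL → factor 8.2/1.85 = 4.4324
Step 4: 0.3 mL + 5.7 mL = 6 mL total → factor 6/0.3 = 20
Step 5: 150 μL brought to 1500 μL → factor 1500/150 = 10
Overall dilution factor = 110 × 25 × 4.4324 × 20 × 10 = 2.4378 × 10^6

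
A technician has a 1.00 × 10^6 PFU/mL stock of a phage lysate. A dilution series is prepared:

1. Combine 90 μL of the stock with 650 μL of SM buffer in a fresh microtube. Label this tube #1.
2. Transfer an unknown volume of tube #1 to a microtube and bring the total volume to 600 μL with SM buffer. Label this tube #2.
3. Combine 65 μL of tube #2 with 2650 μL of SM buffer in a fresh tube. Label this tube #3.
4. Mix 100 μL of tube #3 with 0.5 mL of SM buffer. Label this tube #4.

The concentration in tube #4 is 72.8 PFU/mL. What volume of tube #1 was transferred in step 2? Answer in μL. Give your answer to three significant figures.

90.0 μL

Step 1: 90 μL + 650 μL = 740 μL total → factor 740/90 = 8.2222
Step 2: v brought to 600 μL → factor = 600 μL/v
Step 3: 65 μL + 2650 μL = 2715 μL total → factor 2715/65 = 41.769
Step 4: 100 μL + 0.5 mL = 600 μL total → factor 600/100 = 6
Product of known-step factors = 2060.6
Overall factor = 1.00 × 10^6 PFU/mL / (72.8 PFU/mL) = 13736
Step-2 factor = 13736 / 2060.6 = 6.6661
v = 600 μL / 6.6661 = 90.0 μL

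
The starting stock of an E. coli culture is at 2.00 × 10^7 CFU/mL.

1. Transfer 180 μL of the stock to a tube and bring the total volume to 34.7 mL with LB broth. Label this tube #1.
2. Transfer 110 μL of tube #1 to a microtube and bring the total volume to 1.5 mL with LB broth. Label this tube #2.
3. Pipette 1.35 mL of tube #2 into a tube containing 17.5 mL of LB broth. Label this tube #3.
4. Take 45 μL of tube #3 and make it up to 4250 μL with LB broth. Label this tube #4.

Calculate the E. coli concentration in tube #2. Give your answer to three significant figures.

Step 1: 180 μL brought to 34.7 mL → factor 34700/180 = 192.78
Step 2: 110 μL brought to 1.5 mL → factor 1500/110 = 13.636
Dilution factor through tube #2 = 192.78 × 13.636 = 2628.8
[tube #2] = 2.00 × 10^7 CFU/mL / 2628.8 = 7.61 × 10^3 CFU/mL

7.61 × 10^3 CFU/mL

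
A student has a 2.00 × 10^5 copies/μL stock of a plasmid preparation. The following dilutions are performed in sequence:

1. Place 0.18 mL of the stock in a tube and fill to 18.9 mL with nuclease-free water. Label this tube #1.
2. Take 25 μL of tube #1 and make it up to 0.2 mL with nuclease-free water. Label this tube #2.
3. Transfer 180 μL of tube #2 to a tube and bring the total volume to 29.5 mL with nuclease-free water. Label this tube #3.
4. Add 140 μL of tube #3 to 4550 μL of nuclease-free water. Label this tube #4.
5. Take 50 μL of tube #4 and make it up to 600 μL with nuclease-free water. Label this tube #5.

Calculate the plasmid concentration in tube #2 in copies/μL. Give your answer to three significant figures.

Step 1: 0.18 mL brought to 18.9 mL → factor 18.9/0.18 = 105
Step 2: 25 μL brought to 0.2 mL → factor 200/25 = 8
Dilution factor through tube #2 = 105 × 8 = 840
[tube #2] = 2.00 × 10^5 copies/μL / 840 = 238 copies/μL

238 copies/μL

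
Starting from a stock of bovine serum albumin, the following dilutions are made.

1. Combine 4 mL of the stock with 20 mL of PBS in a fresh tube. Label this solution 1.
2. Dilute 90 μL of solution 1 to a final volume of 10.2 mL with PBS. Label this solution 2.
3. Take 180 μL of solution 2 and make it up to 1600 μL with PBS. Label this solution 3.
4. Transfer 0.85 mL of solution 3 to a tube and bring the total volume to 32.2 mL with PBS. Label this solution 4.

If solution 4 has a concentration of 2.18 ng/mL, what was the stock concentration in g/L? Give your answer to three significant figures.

Step 1: 4 mL + 20 mL = 24 mL total → factor 24/4 = 6
Step 2: 90 μL brought to 10.2 mL → factor 10200/90 = 113.33
Step 3: 180 μL brought to 1600 μL → factor 1600/180 = 8.8889
Step 4: 0.85 mL brought to 32.2 mL → factor 32.2/0.85 = 37.882
Overall dilution factor = 6 × 113.33 × 8.8889 × 37.882 = 2.2898 × 10^5
Stock = 2.18 ng/mL × 2.2898 × 10^5 = 4.992 × 10^5 ng/mL = 0.499 g/L

0.499 g/L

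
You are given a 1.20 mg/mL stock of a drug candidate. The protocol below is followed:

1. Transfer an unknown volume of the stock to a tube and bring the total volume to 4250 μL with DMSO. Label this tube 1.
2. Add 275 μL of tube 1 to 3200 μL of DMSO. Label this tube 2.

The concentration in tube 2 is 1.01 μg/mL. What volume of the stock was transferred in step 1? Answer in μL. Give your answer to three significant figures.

Step 1: v brought to 4250 μL → factor = 4250 μL/v
Step 2: 275 μL + 3200 μL = 3475 μL total → factor 3475/275 = 12.636
Product of known-step factors = 12.636
Overall factor = 1.20 mg/mL / (1.01 μg/mL) = 1188.1
Step-1 factor = 1188.1 / 12.636 = 94.024
v = 4250 μL / 94.024 = 45.2 μL

45.2 μL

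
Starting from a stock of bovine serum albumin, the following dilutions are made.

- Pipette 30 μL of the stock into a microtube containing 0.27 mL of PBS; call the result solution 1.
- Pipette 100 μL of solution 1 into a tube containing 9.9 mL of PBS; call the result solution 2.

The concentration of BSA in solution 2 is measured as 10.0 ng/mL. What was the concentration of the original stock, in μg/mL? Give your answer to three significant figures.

Step 1: 30 μL + 0.27 mL = 300 μL total → factor 300/30 = 10
Step 2: 100 μL + 9.9 mL = 10000 μL total → factor 10000/100 = 100
Overall dilution factor = 10 × 100 = 1000
Stock = 10.0 ng/mL × 1000 = 1.000 × 10^4 ng/mL = 10.0 μg/mL

10.0 μg/mL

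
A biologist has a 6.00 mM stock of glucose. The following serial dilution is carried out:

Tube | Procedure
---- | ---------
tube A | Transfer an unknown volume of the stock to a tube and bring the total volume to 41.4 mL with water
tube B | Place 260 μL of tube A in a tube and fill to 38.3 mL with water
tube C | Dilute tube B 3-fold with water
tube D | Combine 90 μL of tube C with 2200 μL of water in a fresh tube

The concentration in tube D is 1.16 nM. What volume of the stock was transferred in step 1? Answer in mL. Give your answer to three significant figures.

Step 1: v brought to 41.4 mL → factor = 41.4 mL/v
Step 2: 260 μL brought to 38.3 mL → factor 38300/260 = 147.31
Step 3: 3-fold → factor 3
Step 4: 90 μL + 2200 μL = 2290 μL total → factor 2290/90 = 25.444
Product of known-step factors = 11244
Overall factor = 6.00 mM / (1.16 nM) = 5.1724 × 10^6
Step-1 factor = 5.1724 × 10^6 / 11244 = 460
v = 41.4 mL / 460 = 0.0900 mL

0.0900 mL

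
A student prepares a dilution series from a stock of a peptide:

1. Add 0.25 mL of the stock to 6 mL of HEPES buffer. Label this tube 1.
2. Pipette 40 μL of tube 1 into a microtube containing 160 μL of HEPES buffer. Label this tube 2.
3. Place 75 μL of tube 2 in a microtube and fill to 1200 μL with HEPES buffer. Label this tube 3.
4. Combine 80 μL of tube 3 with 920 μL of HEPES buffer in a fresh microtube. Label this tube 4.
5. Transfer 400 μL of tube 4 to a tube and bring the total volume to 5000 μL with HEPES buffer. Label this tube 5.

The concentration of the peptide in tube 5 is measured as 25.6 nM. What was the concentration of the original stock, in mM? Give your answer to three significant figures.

8.00 mM

Step 1: 0.25 mL + 6 mL = 6.25 mL total → factor 6.25/0.25 = 25
Step 2: 40 μL + 160 μL = 200 μL total → factor 200/40 = 5
Step 3: 75 μL brought to 1200 μL → factor 1200/75 = 16
Step 4: 80 μL + 920 μL = 1000 μL total → factor 1000/80 = 12.5
Step 5: 400 μL brought to 5000 μL → factor 5000/400 = 12.5
Overall dilution factor = 25 × 5 × 16 × 12.5 × 12.5 = 3.125 × 10^5
Stock = 25.6 nM × 3.125 × 10^5 = 8.000 × 10^6 nM = 8.00 mM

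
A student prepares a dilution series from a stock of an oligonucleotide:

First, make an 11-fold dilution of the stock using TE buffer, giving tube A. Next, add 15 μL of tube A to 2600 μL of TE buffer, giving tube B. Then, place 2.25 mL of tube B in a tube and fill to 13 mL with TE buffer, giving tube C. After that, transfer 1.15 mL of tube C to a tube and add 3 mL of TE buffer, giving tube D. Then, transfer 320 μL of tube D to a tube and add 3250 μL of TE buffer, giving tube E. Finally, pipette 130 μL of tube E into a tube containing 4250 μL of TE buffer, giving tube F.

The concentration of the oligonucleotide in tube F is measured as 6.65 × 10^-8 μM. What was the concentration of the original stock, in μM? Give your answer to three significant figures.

Step 1: 11-fold → factor 11
Step 2: 15 μL + 2600 μL = 2615 μL total → factor 2615/15 = 174.33
Step 3: 2.25 mL brought to 13 mL → factor 13/2.25 = 5.7778
Step 4: 1.15 mL + 3 mL = 4.15 mL total → factor 4.15/1.15 = 3.6087
Step 5: 320 μL + 3250 μL = 3570 μL total → factor 3570/320 = 11.156
Step 6: 130 μL + 4250 μL = 4380 μL total → factor 4380/130 = 33.692
Overall dilution factor = 11 × 174.33 × 5.7778 × 3.6087 × 11.156 × 33.692 = 1.5029 × 10^7
Stock = 6.65 × 10^-8 μM × 1.5029 × 10^7 = 0.999 μM

0.999 μM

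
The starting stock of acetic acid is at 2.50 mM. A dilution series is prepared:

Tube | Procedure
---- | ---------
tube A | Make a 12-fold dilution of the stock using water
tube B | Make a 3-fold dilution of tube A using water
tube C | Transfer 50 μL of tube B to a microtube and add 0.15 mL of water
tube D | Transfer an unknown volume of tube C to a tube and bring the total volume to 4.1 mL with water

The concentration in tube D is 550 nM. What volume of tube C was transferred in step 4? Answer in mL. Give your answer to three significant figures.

Step 1: 12-fold → factor 12
Step 2: 3-fold → factor 3
Step 3: 50 μL + 0.15 mL = 200 μL total → factor 200/50 = 4
Step 4: v brought to 4.1 mL → factor = 4.1 mL/v
Product of known-step factors = 144
Overall factor = 2.50 mM / (550 nM) = 4545.5
Step-4 factor = 4545.5 / 144 = 31.566
v = 4.1 mL / 31.566 = 0.130 mL

0.130 mL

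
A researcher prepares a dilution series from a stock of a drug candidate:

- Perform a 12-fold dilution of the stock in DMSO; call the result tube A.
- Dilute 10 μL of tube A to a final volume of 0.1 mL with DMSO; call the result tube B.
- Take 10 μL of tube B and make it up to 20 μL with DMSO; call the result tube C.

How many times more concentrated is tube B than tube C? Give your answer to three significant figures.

2.00

Step 1: 12-fold → factor 12
Step 2: 10 μL brought to 0.1 mL → factor 100/10 = 10
Step 3: 10 μL brought to 20 μL → factor 20/10 = 2
Dilution factor to tube B = 120; to tube C = 240
[tube B]/[tube C] = (factor to tube C)/(factor to tube B) = 240/120 = 2.00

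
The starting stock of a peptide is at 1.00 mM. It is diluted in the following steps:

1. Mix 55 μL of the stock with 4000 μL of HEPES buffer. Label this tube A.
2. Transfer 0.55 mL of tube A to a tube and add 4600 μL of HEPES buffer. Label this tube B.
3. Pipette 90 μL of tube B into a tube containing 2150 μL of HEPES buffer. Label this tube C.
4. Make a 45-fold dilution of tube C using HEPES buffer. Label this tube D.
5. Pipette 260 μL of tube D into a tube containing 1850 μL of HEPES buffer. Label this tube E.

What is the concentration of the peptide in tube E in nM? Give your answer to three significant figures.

Step 1: 55 μL + 4000 μL = 4055 μL total → factor 4055/55 = 73.727
Step 2: 0.55 mL + 4600 μL = 5.15 mL total → factor 5.15/0.55 = 9.3636
Step 3: 90 μL + 2150 μL = 2240 μL total → factor 2240/90 = 24.889
Step 4: 45-fold → factor 45
Step 5: 260 μL + 1850 μL = 2110 μL total → factor 2110/260 = 8.1154
Overall dilution factor = 73.727 × 9.3636 × 24.889 × 45 × 8.1154 = 6.2748 × 10^6
Final = 1.00 mM / 6.2748 × 10^6 = 1.594 × 10^-7 mM = 0.159 nM

0.159 nM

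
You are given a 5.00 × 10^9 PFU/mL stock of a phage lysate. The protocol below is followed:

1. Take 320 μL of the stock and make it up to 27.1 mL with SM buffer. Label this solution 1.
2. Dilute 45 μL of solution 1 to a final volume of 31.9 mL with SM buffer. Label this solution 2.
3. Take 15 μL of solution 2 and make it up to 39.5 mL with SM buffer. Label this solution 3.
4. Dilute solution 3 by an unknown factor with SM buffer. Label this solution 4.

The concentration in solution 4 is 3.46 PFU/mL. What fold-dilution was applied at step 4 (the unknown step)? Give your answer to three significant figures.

9.14-fold

Step 1: 320 μL brought to 27.1 mL → factor 27100/320 = 84.688
Step 2: 45 μL brought to 31.9 mL → factor 31900/45 = 708.89
Step 3: 15 μL brought to 39.5 mL → factor 39500/15 = 2633.3
Step 4: unknown factor x
Product of known-step factors = 1.5809 × 10^8
Overall factor = 5.00 × 10^9 PFU/mL / (3.46 PFU/mL) = 1.4451 × 10^9
x = 1.4451 × 10^9 / 1.5809 × 10^8 = 9.14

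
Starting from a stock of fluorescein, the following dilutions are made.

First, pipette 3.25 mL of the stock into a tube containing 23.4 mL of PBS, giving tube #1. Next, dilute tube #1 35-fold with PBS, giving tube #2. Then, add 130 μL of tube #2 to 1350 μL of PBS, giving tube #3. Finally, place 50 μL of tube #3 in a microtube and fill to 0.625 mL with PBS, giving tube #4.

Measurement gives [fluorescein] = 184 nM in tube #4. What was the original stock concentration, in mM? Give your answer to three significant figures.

Step 1: 3.25 mL + 23.4 mL = 26.65 mL total → factor 26.65/3.25 = 8.2
Step 2: 35-fold → factor 35
Step 3: 130 μL + 1350 μL = 1480 μL total → factor 1480/130 = 11.385
Step 4: 50 μL brought to 0.625 mL → factor 625/50 = 12.5
Overall dilution factor = 8.2 × 35 × 11.385 × 12.5 = 40842
Stock = 184 nM × 40842 = 7.515 × 10^6 nM = 7.51 mM

7.51 mM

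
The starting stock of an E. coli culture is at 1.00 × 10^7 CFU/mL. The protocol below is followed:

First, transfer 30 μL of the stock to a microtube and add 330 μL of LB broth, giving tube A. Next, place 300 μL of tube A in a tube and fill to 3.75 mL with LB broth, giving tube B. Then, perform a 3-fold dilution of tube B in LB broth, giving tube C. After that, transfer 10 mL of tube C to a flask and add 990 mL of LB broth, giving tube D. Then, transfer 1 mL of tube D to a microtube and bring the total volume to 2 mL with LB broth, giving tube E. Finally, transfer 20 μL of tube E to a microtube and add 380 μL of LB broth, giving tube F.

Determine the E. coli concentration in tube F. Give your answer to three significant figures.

5.56 CFU/mL

Step 1: 30 μL + 330 μL = 360 μL total → factor 360/30 = 12
Step 2: 300 μL brought to 3.75 mL → factor 3750/300 = 12.5
Step 3: 3-fold → factor 3
Step 4: 10 mL + 990 mL = 1000 mL total → factor 1000/10 = 100
Step 5: 1 mL brought to 2 mL → factor 2/1 = 2
Step 6: 20 μL + 380 μL = 400 μL total → factor 400/20 = 20
Overall dilution factor = 12 × 12.5 × 3 × 100 × 2 × 20 = 1.8 × 10^6
Final = 1.00 × 10^7 CFU/mL / 1.8 × 10^6 = 5.56 CFU/mL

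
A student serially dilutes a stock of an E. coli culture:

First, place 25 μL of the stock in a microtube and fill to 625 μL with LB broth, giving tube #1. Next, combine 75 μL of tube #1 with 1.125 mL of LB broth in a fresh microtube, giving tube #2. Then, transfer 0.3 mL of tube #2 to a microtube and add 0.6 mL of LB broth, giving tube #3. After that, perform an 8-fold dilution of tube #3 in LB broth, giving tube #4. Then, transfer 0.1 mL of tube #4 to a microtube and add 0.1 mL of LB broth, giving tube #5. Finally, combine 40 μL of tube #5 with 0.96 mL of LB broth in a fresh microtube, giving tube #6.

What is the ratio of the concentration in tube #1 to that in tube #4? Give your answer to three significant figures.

384

Step 1: 25 μL brought to 625 μL → factor 625/25 = 25
Step 2: 75 μL + 1.125 mL = 1200 μL total → factor 1200/75 = 16
Step 3: 0.3 mL + 0.6 mL = 0.9 mL total → factor 0.9/0.3 = 3
Step 4: 8-fold → factor 8
Dilution factor to tube #1 = 25; to tube #4 = 9600
[tube #1]/[tube #4] = (factor to tube #4)/(factor to tube #1) = 9600/25 = 384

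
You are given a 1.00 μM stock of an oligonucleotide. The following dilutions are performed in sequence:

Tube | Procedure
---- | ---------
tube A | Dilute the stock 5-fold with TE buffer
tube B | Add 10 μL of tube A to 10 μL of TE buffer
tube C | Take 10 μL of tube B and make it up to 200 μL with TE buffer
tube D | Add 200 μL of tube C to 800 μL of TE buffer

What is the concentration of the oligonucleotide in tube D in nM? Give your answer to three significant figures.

Step 1: 5-fold → factor 5
Step 2: 10 μL + 10 μL = 20 μL total → factor 20/10 = 2
Step 3: 10 μL brought to 200 μL → factor 200/10 = 20
Step 4: 200 μL + 800 μL = 1000 μL total → factor 1000/200 = 5
Overall dilution factor = 5 × 2 × 20 × 5 = 1000
Final = 1.00 μM / 1000 = 0.001000 μM = 1.00 nM

1.00 nM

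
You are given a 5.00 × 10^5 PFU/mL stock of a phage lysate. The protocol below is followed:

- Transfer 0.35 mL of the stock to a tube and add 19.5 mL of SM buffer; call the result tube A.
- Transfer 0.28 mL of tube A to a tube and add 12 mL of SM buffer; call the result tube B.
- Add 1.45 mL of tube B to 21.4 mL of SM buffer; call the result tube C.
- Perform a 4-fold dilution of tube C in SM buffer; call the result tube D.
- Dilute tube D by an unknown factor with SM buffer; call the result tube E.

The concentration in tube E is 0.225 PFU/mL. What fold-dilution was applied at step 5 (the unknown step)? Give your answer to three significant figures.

14.2-fold

Step 1: 0.35 mL + 19.5 mL = 19.85 mL total → factor 19.85/0.35 = 56.714
Step 2: 0.28 mL + 12 mL = 12.28 mL total → factor 12.28/0.28 = 43.857
Step 3: 1.45 mL + 21.4 mL = 22.85 mL total → factor 22.85/1.45 = 15.759
Step 4: 4-fold → factor 4
Step 5: unknown factor x
Product of known-step factors = 1.5679 × 10^5
Overall factor = 5.00 × 10^5 PFU/mL / (0.225 PFU/mL) = 2.2222 × 10^6
x = 2.2222 × 10^6 / 1.5679 × 10^5 = 14.2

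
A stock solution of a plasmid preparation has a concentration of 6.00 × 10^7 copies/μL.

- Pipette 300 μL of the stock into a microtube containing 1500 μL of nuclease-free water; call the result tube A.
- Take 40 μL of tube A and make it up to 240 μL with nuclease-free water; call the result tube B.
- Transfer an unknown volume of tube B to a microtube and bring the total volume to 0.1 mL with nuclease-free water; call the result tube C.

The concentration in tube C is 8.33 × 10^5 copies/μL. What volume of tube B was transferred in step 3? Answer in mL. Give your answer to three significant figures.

0.0500 mL

Step 1: 300 μL + 1500 μL = 1800 μL total → factor 1800/300 = 6
Step 2: 40 μL brought to 240 μL → factor 240/40 = 6
Step 3: v brought to 0.1 mL → factor = 0.1 mL/v
Product of known-step factors = 36
Overall factor = 6.00 × 10^7 copies/μL / (8.33 × 10^5 copies/μL) = 72.029
Step-3 factor = 72.029 / 36 = 2.0008
v = 0.1 mL / 2.0008 = 0.0500 mL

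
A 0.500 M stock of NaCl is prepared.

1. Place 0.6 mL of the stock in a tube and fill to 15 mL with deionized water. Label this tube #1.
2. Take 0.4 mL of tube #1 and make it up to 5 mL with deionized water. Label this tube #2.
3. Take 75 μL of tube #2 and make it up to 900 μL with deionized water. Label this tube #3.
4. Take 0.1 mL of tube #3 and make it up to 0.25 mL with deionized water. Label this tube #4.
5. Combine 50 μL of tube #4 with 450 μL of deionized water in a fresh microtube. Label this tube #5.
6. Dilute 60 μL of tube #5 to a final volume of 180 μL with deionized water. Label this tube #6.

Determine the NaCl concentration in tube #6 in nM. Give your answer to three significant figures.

Step 1: 0.6 mL brought to 15 mL → factor 15/0.6 = 25
Step 2: 0.4 mL brought to 5 mL → factor 5/0.4 = 12.5
Step 3: 75 μL brought to 900 μL → factor 900/75 = 12
Step 4: 0.1 mL brought to 0.25 mL → factor 0.25/0.1 = 2.5
Step 5: 50 μL + 450 μL = 500 μL total → factor 500/50 = 10
Step 6: 60 μL brought to 180 μL → factor 180/60 = 3
Overall dilution factor = 25 × 12.5 × 12 × 2.5 × 10 × 3 = 2.8125 × 10^5
Final = 0.500 M / 2.8125 × 10^5 = 1.778 × 10^-6 M = 1.78 × 10^3 nM

1.78 × 10^3 nM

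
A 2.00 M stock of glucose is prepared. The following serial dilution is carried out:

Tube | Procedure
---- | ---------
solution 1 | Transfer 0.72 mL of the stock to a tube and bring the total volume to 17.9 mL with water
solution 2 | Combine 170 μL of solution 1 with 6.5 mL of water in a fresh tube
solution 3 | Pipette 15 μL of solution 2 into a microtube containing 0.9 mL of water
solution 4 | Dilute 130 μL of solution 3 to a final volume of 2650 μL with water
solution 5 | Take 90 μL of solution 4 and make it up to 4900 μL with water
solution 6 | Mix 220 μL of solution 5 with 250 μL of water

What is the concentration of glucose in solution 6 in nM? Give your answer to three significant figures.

Step 1: 0.72 mL brought to 17.9 mL → factor 17.9/0.72 = 24.861
Step 2: 170 μL + 6.5 mL = 6670 μL total → factor 6670/170 = 39.235
Step 3: 15 μL + 0.9 mL = 915 μL total → factor 915/15 = 61
Step 4: 130 μL brought to 2650 μL → factor 2650/130 = 20.385
Step 5: 90 μL brought to 4900 μL → factor 4900/90 = 54.444
Step 6: 220 μL + 250 μL = 470 μL total → factor 470/220 = 2.1364
Overall dilution factor = 24.861 × 39.235 × 61 × 20.385 × 54.444 × 2.1364 = 1.4108 × 10^8
Final = 2.00 M / 1.4108 × 10^8 = 1.418 × 10^-8 M = 14.2 nM

14.2 nM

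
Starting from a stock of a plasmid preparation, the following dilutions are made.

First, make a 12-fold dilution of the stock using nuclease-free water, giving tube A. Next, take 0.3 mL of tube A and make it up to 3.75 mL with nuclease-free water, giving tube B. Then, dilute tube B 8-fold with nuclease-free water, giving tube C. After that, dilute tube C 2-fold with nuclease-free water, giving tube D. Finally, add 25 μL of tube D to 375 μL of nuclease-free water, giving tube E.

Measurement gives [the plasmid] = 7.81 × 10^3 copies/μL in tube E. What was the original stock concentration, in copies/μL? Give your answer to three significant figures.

3.00 × 10^8 copies/μL

Step 1: 12-fold → factor 12
Step 2: 0.3 mL brought to 3.75 mL → factor 3.75/0.3 = 12.5
Step 3: 8-fold → factor 8
Step 4: 2-fold → factor 2
Step 5: 25 μL + 375 μL = 400 μL total → factor 400/25 = 16
Overall dilution factor = 12 × 12.5 × 8 × 2 × 16 = 38400
Stock = 7.81 × 10^3 copies/μL × 38400 = 3.00 × 10^8 copies/μL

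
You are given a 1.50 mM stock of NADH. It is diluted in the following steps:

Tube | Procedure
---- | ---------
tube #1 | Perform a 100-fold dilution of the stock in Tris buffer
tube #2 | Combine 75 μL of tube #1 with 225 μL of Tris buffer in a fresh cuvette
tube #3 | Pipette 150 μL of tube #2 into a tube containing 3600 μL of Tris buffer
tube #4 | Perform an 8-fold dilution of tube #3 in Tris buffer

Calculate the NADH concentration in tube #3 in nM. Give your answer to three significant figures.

150 nM

Step 1: 100-fold → factor 100
Step 2: 75 μL + 225 μL = 300 μL total → factor 300/75 = 4
Step 3: 150 μL + 3600 μL = 3750 μL total → factor 3750/150 = 25
Dilution factor through tube #3 = 100 × 4 × 25 = 10000
[tube #3] = 1.50 mM / 10000 = 0.0001500 mM = 150 nM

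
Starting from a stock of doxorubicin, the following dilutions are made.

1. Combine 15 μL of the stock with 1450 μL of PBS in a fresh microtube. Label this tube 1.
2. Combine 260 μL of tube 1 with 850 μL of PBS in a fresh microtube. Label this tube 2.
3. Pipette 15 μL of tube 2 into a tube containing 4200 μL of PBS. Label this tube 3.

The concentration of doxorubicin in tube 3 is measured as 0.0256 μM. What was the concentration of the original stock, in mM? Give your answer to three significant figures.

3.00 mM

Step 1: 15 μL + 1450 μL = 1465 μL total → factor 1465/15 = 97.667
Step 2: 260 μL + 850 μL = 1110 μL total → factor 1110/260 = 4.2692
Step 3: 15 μL + 4200 μL = 4215 μL total → factor 4215/15 = 281
Overall dilution factor = 97.667 × 4.2692 × 281 = 1.1717 × 10^5
Stock = 0.0256 μM × 1.1717 × 10^5 = 2999 μM = 3.00 mM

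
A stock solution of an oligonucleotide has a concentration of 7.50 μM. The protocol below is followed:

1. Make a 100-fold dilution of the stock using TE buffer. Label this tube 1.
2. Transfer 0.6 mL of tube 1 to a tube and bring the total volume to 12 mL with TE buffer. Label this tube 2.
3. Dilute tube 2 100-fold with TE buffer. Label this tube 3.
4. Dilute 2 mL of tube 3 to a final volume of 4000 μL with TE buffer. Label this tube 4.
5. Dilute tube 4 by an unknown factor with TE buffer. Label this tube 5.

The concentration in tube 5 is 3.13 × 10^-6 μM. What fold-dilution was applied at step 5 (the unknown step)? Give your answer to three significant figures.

5.99-fold

Step 1: 100-fold → factor 100
Step 2: 0.6 mL brought to 12 mL → factor 12/0.6 = 20
Step 3: 100-fold → factor 100
Step 4: 2 mL brought to 4000 μL → factor 4/2 = 2
Step 5: unknown factor x
Product of known-step factors = 4 × 10^5
Overall factor = 7.50 μM / (3.13 × 10^-6 μM) = 2.3962 × 10^6
x = 2.3962 × 10^6 / 4 × 10^5 = 5.99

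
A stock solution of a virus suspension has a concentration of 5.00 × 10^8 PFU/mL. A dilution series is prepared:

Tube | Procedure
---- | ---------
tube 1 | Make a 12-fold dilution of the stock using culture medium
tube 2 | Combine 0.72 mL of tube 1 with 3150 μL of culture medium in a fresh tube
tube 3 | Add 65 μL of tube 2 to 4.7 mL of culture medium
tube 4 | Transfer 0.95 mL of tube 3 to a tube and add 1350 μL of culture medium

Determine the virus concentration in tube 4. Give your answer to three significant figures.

Step 1: 12-fold → factor 12
Step 2: 0.72 mL + 3150 μL = 3.87 mL total → factor 3.87/0.72 = 5.375
Step 3: 65 μL + 4.7 mL = 4765 μL total → factor 4765/65 = 73.308
Step 4: 0.95 mL + 1350 μL = 2.3 mL total → factor 2.3/0.95 = 2.4211
Overall dilution factor = 12 × 5.375 × 73.308 × 2.4211 = 11448
Final = 5.00 × 10^8 PFU/mL / 11448 = 4.37 × 10^4 PFU/mL

4.37 × 10^4 PFU/mL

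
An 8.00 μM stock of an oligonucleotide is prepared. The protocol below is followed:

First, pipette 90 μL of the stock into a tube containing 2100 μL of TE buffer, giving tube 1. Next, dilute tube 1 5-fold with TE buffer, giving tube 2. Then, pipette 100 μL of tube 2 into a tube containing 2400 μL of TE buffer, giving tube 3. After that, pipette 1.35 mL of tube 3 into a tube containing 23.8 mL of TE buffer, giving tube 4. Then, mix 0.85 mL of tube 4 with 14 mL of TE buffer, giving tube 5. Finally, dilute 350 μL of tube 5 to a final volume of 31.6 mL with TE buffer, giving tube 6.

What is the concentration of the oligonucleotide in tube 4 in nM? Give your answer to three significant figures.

Step 1: 90 μL + 2100 μL = 2190 μL total → factor 2190/90 = 24.333
Step 2: 5-fold → factor 5
Step 3: 100 μL + 2400 μL = 2500 μL total → factor 2500/100 = 25
Step 4: 1.35 mL + 23.8 mL = 25.15 mL total → factor 25.15/1.35 = 18.63
Dilution factor through tube 4 = 24.333 × 5 × 25 × 18.63 = 56665
[tube 4] = 8.00 μM / 56665 = 0.0001412 μM = 0.141 nM

0.141 nM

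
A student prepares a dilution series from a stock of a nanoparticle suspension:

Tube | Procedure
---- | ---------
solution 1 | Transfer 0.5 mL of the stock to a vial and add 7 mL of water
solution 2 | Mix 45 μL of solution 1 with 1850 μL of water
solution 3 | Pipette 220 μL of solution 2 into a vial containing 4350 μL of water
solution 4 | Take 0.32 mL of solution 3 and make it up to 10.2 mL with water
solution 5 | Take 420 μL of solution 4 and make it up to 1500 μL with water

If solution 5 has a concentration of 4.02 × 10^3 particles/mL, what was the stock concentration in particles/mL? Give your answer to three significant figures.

Step 1: 0.5 mL + 7 mL = 7.5 mL total → factor 7.5/0.5 = 15
Step 2: 45 μL + 1850 μL = 1895 μL total → factor 1895/45 = 42.111
Step 3: 220 μL + 4350 μL = 4570 μL total → factor 4570/220 = 20.773
Step 4: 0.32 mL brought to 10.2 mL → factor 10.2/0.32 = 31.875
Step 5: 420 μL brought to 1500 μL → factor 1500/420 = 3.5714
Overall dilution factor = 15 × 42.111 × 20.773 × 31.875 × 3.5714 = 1.4937 × 10^6
Stock = 4.02 × 10^3 particles/mL × 1.4937 × 10^6 = 6.00 × 10^9 particles/mL

6.00 × 10^9 particles/mL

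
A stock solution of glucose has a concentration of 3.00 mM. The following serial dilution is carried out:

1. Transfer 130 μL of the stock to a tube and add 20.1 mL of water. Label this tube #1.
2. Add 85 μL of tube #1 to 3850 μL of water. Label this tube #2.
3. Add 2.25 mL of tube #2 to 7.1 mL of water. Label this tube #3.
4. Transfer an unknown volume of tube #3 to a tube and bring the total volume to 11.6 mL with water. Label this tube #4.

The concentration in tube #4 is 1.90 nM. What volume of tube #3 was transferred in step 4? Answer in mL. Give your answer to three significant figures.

Step 1: 130 μL + 20.1 mL = 20230 μL total → factor 20230/130 = 155.62
Step 2: 85 μL + 3850 μL = 3935 μL total → factor 3935/85 = 46.294
Step 3: 2.25 mL + 7.1 mL = 9.35 mL total → factor 9.35/2.25 = 4.1556
Step 4: v brought to 11.6 mL → factor = 11.6 mL/v
Product of known-step factors = 29937
Overall factor = 3.00 mM / (1.90 nM) = 1.5789 × 10^6
Step-4 factor = 1.5789 × 10^6 / 29937 = 52.742
v = 11.6 mL / 52.742 = 0.220 mL

0.220 mL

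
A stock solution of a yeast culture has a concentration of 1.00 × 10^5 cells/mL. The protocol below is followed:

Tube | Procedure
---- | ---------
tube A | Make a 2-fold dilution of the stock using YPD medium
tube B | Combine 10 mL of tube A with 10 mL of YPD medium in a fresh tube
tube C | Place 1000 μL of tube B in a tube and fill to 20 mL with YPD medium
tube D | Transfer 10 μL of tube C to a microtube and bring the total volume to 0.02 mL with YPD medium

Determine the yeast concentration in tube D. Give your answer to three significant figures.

Step 1: 2-fold → factor 2
Step 2: 10 mL + 10 mL = 20 mL total → factor 20/10 = 2
Step 3: 1000 μL brought to 20 mL → factor 20000/1000 = 20
Step 4: 10 μL brought to 0.02 mL → factor 20/10 = 2
Overall dilution factor = 2 × 2 × 20 × 2 = 160
Final = 1.00 × 10^5 cells/mL / 160 = 625 cells/mL

625 cells/mL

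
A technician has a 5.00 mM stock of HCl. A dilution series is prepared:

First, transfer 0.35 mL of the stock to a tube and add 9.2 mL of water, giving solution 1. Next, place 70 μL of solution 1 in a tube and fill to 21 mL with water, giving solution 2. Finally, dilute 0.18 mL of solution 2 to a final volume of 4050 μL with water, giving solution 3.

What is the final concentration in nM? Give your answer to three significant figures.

27.1 nM

Step 1: 0.35 mL + 9.2 mL = 9.55 mL total → factor 9.55/0.35 = 27.286
Step 2: 70 μL brought to 21 mL → factor 21000/70 = 300
Step 3: 0.18 mL brought to 4050 μL → factor 4.05/0.18 = 22.5
Overall dilution factor = 27.286 × 300 × 22.5 = 1.8418 × 10^5
Final = 5.00 mM / 1.8418 × 10^5 = 2.715 × 10^-5 mM = 27.1 nM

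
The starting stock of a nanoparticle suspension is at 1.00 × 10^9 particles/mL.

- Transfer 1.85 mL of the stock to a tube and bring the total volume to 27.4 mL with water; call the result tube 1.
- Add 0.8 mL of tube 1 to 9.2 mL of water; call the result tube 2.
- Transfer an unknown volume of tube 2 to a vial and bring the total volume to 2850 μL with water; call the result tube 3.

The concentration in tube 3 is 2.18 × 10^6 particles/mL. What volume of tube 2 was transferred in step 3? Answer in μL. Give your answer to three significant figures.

Step 1: 1.85 mL brought to 27.4 mL → factor 27.4/1.85 = 14.811
Step 2: 0.8 mL + 9.2 mL = 10 mL total → factor 10/0.8 = 12.5
Step 3: v brought to 2850 μL → factor = 2850 μL/v
Product of known-step factors = 185.14
Overall factor = 1.00 × 10^9 particles/mL / (2.18 × 10^6 particles/mL) = 458.72
Step-3 factor = 458.72 / 185.14 = 2.4777
v = 2850 μL / 2.4777 = 1.15 × 10^3 μL

1.15 × 10^3 μL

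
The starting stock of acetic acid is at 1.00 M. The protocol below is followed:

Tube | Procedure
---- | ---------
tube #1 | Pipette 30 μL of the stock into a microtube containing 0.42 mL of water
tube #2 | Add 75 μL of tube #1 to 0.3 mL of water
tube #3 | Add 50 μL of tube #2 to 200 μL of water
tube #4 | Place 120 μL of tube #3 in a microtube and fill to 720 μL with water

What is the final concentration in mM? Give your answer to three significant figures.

Step 1: 30 μL + 0.42 mL = 450 μL total → factor 450/30 = 15
Step 2: 75 μL + 0.3 mL = 375 μL total → factor 375/75 = 5
Step 3: 50 μL + 200 μL = 250 μL total → factor 250/50 = 5
Step 4: 120 μL brought to 720 μL → factor 720/120 = 6
Overall dilution factor = 15 × 5 × 5 × 6 = 2250
Final = 1.00 M / 2250 = 0.0004444 M = 0.444 mM

0.444 mM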